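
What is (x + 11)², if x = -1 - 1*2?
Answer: 64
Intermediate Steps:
x = -3 (x = -1 - 2 = -3)
(x + 11)² = (-3 + 11)² = 8² = 64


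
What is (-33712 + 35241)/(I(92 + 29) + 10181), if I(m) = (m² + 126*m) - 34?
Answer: 1529/40034 ≈ 0.038193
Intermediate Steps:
I(m) = -34 + m² + 126*m
(-33712 + 35241)/(I(92 + 29) + 10181) = (-33712 + 35241)/((-34 + (92 + 29)² + 126*(92 + 29)) + 10181) = 1529/((-34 + 121² + 126*121) + 10181) = 1529/((-34 + 14641 + 15246) + 10181) = 1529/(29853 + 10181) = 1529/40034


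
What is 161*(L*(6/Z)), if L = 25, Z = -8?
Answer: -12075/4 ≈ -3018.8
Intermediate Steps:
161*(L*(6/Z)) = 161*(25*(6/(-8))) = 161*(25*(6*(-⅛))) = 161*(25*(-¾)) = 161*(-75/4) = -12075/4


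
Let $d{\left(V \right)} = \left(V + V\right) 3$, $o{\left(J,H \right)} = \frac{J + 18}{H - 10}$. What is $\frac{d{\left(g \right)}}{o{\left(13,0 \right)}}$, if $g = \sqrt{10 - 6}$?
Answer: $- \frac{120}{31} \approx -3.871$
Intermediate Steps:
$o{\left(J,H \right)} = \frac{18 + J}{-10 + H}$
$g = 2$ ($g = \sqrt{4} = 2$)
$d{\left(V \right)} = 6 V$ ($d{\left(V \right)} = 2 V 3 = 6 V$)
$\frac{d{\left(g \right)}}{o{\left(13,0 \right)}} = \frac{6 \cdot 2}{\frac{1}{-10 + 0} \left(18 + 13\right)} = \frac{12}{\frac{1}{-10} \cdot 31} = \frac{12}{\left(- \frac{1}{10}\right) 31} = \frac{12}{- \frac{31}{10}} = 12 \left(- \frac{10}{31}\right) = - \frac{120}{31}$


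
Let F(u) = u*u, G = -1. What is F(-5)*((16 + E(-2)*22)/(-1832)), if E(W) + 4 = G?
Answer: 1175/916 ≈ 1.2828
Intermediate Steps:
E(W) = -5 (E(W) = -4 - 1 = -5)
F(u) = u**2
F(-5)*((16 + E(-2)*22)/(-1832)) = (-5)**2*((16 - 5*22)/(-1832)) = 25*((16 - 110)*(-1/1832)) = 25*(-94*(-1/1832)) = 25*(47/916) = 1175/916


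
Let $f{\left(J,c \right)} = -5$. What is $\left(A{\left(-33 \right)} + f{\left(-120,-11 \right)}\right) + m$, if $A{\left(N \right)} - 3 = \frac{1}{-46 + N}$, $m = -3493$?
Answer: $- \frac{276106}{79} \approx -3495.0$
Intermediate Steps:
$A{\left(N \right)} = 3 + \frac{1}{-46 + N}$
$\left(A{\left(-33 \right)} + f{\left(-120,-11 \right)}\right) + m = \left(\frac{-137 + 3 \left(-33\right)}{-46 - 33} - 5\right) - 3493 = \left(\frac{-137 - 99}{-79} - 5\right) - 3493 = \left(\left(- \frac{1}{79}\right) \left(-236\right) - 5\right) - 3493 = \left(\frac{236}{79} - 5\right) - 3493 = - \frac{159}{79} - 3493 = - \frac{276106}{79}$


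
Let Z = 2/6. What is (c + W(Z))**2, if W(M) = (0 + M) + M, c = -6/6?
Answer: 1/9 ≈ 0.11111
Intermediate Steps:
c = -1 (c = -6*1/6 = -1)
Z = 1/3 (Z = 2*(1/6) = 1/3 ≈ 0.33333)
W(M) = 2*M (W(M) = M + M = 2*M)
(c + W(Z))**2 = (-1 + 2*(1/3))**2 = (-1 + 2/3)**2 = (-1/3)**2 = 1/9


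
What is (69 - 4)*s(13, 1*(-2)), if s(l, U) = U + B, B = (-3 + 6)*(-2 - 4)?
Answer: -1300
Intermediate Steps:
B = -18 (B = 3*(-6) = -18)
s(l, U) = -18 + U (s(l, U) = U - 18 = -18 + U)
(69 - 4)*s(13, 1*(-2)) = (69 - 4)*(-18 + 1*(-2)) = 65*(-18 - 2) = 65*(-20) = -1300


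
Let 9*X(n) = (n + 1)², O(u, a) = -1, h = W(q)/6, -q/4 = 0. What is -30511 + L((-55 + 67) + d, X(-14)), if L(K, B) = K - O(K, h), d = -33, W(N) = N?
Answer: -30531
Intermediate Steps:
q = 0 (q = -4*0 = 0)
h = 0 (h = 0/6 = 0*(⅙) = 0)
X(n) = (1 + n)²/9 (X(n) = (n + 1)²/9 = (1 + n)²/9)
L(K, B) = 1 + K (L(K, B) = K - 1*(-1) = K + 1 = 1 + K)
-30511 + L((-55 + 67) + d, X(-14)) = -30511 + (1 + ((-55 + 67) - 33)) = -30511 + (1 + (12 - 33)) = -30511 + (1 - 21) = -30511 - 20 = -30531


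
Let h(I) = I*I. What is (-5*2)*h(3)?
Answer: -90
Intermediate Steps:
h(I) = I²
(-5*2)*h(3) = -5*2*3² = -10*9 = -90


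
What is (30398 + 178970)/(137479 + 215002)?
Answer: 209368/352481 ≈ 0.59398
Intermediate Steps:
(30398 + 178970)/(137479 + 215002) = 209368/352481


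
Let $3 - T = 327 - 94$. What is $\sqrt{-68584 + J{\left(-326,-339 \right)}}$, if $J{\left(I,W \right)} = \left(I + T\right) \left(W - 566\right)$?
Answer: $2 \sqrt{108649} \approx 659.24$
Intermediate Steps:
$T = -230$ ($T = 3 - \left(327 - 94\right) = 3 - 233 = -230$)
$J{\left(I,W \right)} = \left(-566 + W\right) \left(-230 + I\right)$ ($J{\left(I,W \right)} = \left(I - 230\right) \left(W - 566\right) = \left(-230 + I\right) \left(-566 + W\right) = \left(-566 + W\right) \left(-230 + I\right)$)
$\sqrt{-68584 + J{\left(-326,-339 \right)}} = \sqrt{-68584 - -503180} = \sqrt{-68584 + \left(130180 + 184516 + 77970 + 110514\right)} = \sqrt{-68584 + 503180} = \sqrt{434596} = 2 \sqrt{108649}$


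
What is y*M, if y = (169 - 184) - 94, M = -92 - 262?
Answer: 38586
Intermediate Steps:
M = -354
y = -109 (y = -15 - 94 = -109)
y*M = -109*(-354) = 38586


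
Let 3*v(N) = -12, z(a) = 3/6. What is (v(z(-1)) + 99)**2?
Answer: 9025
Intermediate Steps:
z(a) = 1/2 (z(a) = 3*(1/6) = 1/2)
v(N) = -4 (v(N) = (1/3)*(-12) = -4)
(v(z(-1)) + 99)**2 = (-4 + 99)**2 = 95**2 = 9025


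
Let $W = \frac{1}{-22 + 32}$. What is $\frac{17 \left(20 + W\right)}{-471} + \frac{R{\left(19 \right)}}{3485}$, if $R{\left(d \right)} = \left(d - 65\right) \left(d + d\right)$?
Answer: $- \frac{268551}{218858} \approx -1.2271$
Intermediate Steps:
$W = \frac{1}{10} \approx 0.1$
$R{\left(d \right)} = 2 d \left(-65 + d\right)$ ($R{\left(d \right)} = \left(-65 + d\right) 2 d = 2 d \left(-65 + d\right)$)
$\frac{17 \left(20 + W\right)}{-471} + \frac{R{\left(19 \right)}}{3485} = \frac{17 \left(20 + \frac{1}{10}\right)}{-471} + \frac{2 \cdot 19 \left(-65 + 19\right)}{3485} = 17 \cdot \frac{201}{10} \left(- \frac{1}{471}\right) + 2 \cdot 19 \left(-46\right) \frac{1}{3485} = \frac{3417}{10} \left(- \frac{1}{471}\right) - \frac{1748}{3485} = - \frac{1139}{1570} - \frac{1748}{3485} = - \frac{268551}{218858}$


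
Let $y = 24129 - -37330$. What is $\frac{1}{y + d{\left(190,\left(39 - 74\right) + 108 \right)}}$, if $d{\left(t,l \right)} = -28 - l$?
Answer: $\frac{1}{61358} \approx 1.6298 \cdot 10^{-5}$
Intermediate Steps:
$y = 61459$ ($y = 24129 + 37330 = 61459$)
$\frac{1}{y + d{\left(190,\left(39 - 74\right) + 108 \right)}} = \frac{1}{61459 - 101} = \frac{1}{61358}$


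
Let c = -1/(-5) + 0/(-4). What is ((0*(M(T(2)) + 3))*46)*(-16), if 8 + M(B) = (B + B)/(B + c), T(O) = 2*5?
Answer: 0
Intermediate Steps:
T(O) = 10
c = 1/5 (c = -1*(-1/5) + 0*(-1/4) = 1/5 + 0 = 1/5 ≈ 0.20000)
M(B) = -8 + 2*B/(1/5 + B) (M(B) = -8 + (B + B)/(B + 1/5) = -8 + (2*B)/(1/5 + B) = -8 + 2*B/(1/5 + B))
((0*(M(T(2)) + 3))*46)*(-16) = ((0*(2*(-4 - 15*10)/(1 + 5*10) + 3))*46)*(-16) = ((0*(2*(-4 - 150)/(1 + 50) + 3))*46)*(-16) = ((0*(2*(-154)/51 + 3))*46)*(-16) = ((0*(2*(1/51)*(-154) + 3))*46)*(-16) = ((0*(-308/51 + 3))*46)*(-16) = ((0*(-155/51))*46)*(-16) = (0*46)*(-16) = 0*(-16) = 0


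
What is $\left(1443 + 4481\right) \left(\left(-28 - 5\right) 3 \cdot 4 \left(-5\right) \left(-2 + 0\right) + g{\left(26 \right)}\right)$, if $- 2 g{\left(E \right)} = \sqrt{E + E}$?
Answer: $-23459040 - 5924 \sqrt{13} \approx -2.348 \cdot 10^{7}$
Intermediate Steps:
$g{\left(E \right)} = - \frac{\sqrt{2} \sqrt{E}}{2}$ ($g{\left(E \right)} = - \frac{\sqrt{E + E}}{2} = - \frac{\sqrt{2 E}}{2} = - \frac{\sqrt{2} \sqrt{E}}{2}$)
$\left(1443 + 4481\right) \left(\left(-28 - 5\right) 3 \cdot 4 \left(-5\right) \left(-2 + 0\right) + g{\left(26 \right)}\right) = \left(1443 + 4481\right) \left(\left(-28 - 5\right) 3 \cdot 4 \left(-5\right) \left(-2 + 0\right) - \frac{\sqrt{2} \sqrt{26}}{2}\right) = 5924 \left(- 33 \cdot 12 \left(-5\right) \left(-2\right) - \sqrt{13}\right) = 5924 \left(- 33 \left(\left(-60\right) \left(-2\right)\right) - \sqrt{13}\right) = 5924 \left(\left(-33\right) 120 - \sqrt{13}\right) = 5924 \left(-3960 - \sqrt{13}\right) = -23459040 - 5924 \sqrt{13}$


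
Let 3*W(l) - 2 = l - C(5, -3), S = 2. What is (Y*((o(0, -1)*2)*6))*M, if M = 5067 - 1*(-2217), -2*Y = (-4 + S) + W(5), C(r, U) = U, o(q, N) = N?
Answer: 58272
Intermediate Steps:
W(l) = 5/3 + l/3 (W(l) = ⅔ + (l - 1*(-3))/3 = ⅔ + (l + 3)/3 = ⅔ + (3 + l)/3 = ⅔ + (1 + l/3) = 5/3 + l/3)
Y = -⅔ (Y = -((-4 + 2) + (5/3 + (⅓)*5))/2 = -(-2 + (5/3 + 5/3))/2 = -(-2 + 10/3)/2 = -½*4/3 = -⅔ ≈ -0.66667)
M = 7284 (M = 5067 + 2217 = 7284)
(Y*((o(0, -1)*2)*6))*M = -2*(-1*2)*6/3*7284 = -(-4)*6/3*7284 = -⅔*(-12)*7284 = 8*7284 = 58272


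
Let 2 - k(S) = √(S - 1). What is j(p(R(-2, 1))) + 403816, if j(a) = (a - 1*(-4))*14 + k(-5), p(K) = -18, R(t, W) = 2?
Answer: 403622 - I*√6 ≈ 4.0362e+5 - 2.4495*I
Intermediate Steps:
k(S) = 2 - √(-1 + S) (k(S) = 2 - √(S - 1) = 2 - √(-1 + S))
j(a) = 58 + 14*a - I*√6 (j(a) = (a - 1*(-4))*14 + (2 - √(-1 - 5)) = (a + 4)*14 + (2 - √(-6)) = (4 + a)*14 + (2 - I*√6) = (56 + 14*a) + (2 - I*√6) = 58 + 14*a - I*√6)
j(p(R(-2, 1))) + 403816 = (58 + 14*(-18) - I*√6) + 403816 = (58 - 252 - I*√6) + 403816 = (-194 - I*√6) + 403816 = 403622 - I*√6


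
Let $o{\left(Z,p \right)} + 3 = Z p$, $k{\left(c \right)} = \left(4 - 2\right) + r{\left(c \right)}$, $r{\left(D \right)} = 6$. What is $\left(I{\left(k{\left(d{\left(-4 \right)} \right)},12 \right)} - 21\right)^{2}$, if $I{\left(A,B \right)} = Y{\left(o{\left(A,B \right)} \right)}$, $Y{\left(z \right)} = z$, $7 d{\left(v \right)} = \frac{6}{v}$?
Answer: $5184$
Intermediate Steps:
$d{\left(v \right)} = \frac{6}{7 v}$ ($d{\left(v \right)} = \frac{6 \frac{1}{v}}{7} = \frac{6}{7 v}$)
$k{\left(c \right)} = 8$ ($k{\left(c \right)} = \left(4 - 2\right) + 6 = 2 + 6 = 8$)
$o{\left(Z,p \right)} = -3 + Z p$
$I{\left(A,B \right)} = -3 + A B$
$\left(I{\left(k{\left(d{\left(-4 \right)} \right)},12 \right)} - 21\right)^{2} = \left(\left(-3 + 8 \cdot 12\right) - 21\right)^{2} = \left(\left(-3 + 96\right) - 21\right)^{2} = \left(93 - 21\right)^{2} = 72^{2} = 5184$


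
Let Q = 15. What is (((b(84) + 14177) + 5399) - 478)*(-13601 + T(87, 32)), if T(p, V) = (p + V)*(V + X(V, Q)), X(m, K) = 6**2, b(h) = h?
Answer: -105673638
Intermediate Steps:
X(m, K) = 36
T(p, V) = (36 + V)*(V + p) (T(p, V) = (p + V)*(V + 36) = (V + p)*(36 + V) = (36 + V)*(V + p))
(((b(84) + 14177) + 5399) - 478)*(-13601 + T(87, 32)) = (((84 + 14177) + 5399) - 478)*(-13601 + (32**2 + 36*32 + 36*87 + 32*87)) = ((14261 + 5399) - 478)*(-13601 + (1024 + 1152 + 3132 + 2784)) = (19660 - 478)*(-13601 + 8092) = 19182*(-5509) = -105673638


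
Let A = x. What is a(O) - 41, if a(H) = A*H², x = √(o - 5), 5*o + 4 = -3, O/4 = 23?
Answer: -41 + 33856*I*√10/5 ≈ -41.0 + 21412.0*I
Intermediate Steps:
O = 92 (O = 4*23 = 92)
o = -7/5 (o = -⅘ + (⅕)*(-3) = -⅘ - ⅗ = -7/5 ≈ -1.4000)
x = 4*I*√10/5 (x = √(-7/5 - 5) = √(-32/5) = 4*I*√10/5 ≈ 2.5298*I)
A = 4*I*√10/5 ≈ 2.5298*I
a(H) = 4*I*√10*H²/5 (a(H) = (4*I*√10/5)*H² = 4*I*√10*H²/5)
a(O) - 41 = (⅘)*I*√10*92² - 41 = (⅘)*I*√10*8464 - 41 = 33856*I*√10/5 - 41 = -41 + 33856*I*√10/5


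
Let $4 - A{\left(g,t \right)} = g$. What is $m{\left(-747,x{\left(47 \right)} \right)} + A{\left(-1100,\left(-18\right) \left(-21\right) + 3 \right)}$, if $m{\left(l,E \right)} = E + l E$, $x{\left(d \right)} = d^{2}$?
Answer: $-1646810$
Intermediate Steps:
$A{\left(g,t \right)} = 4 - g$
$m{\left(l,E \right)} = E + E l$
$m{\left(-747,x{\left(47 \right)} \right)} + A{\left(-1100,\left(-18\right) \left(-21\right) + 3 \right)} = 47^{2} \left(1 - 747\right) + \left(4 - -1100\right) = 2209 \left(-746\right) + \left(4 + 1100\right) = -1647914 + 1104 = -1646810$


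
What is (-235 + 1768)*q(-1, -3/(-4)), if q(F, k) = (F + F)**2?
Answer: 6132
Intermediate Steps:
q(F, k) = 4*F**2 (q(F, k) = (2*F)**2 = 4*F**2)
(-235 + 1768)*q(-1, -3/(-4)) = (-235 + 1768)*(4*(-1)**2) = 1533*(4*1) = 1533*4 = 6132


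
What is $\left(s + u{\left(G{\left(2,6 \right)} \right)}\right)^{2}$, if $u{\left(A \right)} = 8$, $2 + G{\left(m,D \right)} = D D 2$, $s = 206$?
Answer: $45796$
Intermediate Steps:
$G{\left(m,D \right)} = -2 + 2 D^{2}$ ($G{\left(m,D \right)} = -2 + D D 2 = -2 + D^{2} \cdot 2 = -2 + 2 D^{2}$)
$\left(s + u{\left(G{\left(2,6 \right)} \right)}\right)^{2} = \left(206 + 8\right)^{2} = 214^{2} = 45796$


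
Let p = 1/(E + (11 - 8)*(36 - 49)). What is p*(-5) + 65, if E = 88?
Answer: 3180/49 ≈ 64.898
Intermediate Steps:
p = 1/49 (p = 1/(88 + (11 - 8)*(36 - 49)) = 1/(88 + 3*(-13)) = 1/(88 - 39) = 1/49 ≈ 0.020408)
p*(-5) + 65 = (1/49)*(-5) + 65 = -5/49 + 65 = 3180/49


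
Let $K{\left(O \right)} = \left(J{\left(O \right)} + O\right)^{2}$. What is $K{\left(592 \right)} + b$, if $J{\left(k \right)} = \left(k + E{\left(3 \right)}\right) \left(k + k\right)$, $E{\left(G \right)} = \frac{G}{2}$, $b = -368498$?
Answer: $494624895118$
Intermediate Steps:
$E{\left(G \right)} = \frac{G}{2}$ ($E{\left(G \right)} = G \frac{1}{2} = \frac{G}{2}$)
$J{\left(k \right)} = 2 k \left(\frac{3}{2} + k\right)$ ($J{\left(k \right)} = \left(k + \frac{1}{2} \cdot 3\right) \left(k + k\right) = \left(k + \frac{3}{2}\right) 2 k = \left(\frac{3}{2} + k\right) 2 k = 2 k \left(\frac{3}{2} + k\right)$)
$K{\left(O \right)} = \left(O + O \left(3 + 2 O\right)\right)^{2}$ ($K{\left(O \right)} = \left(O \left(3 + 2 O\right) + O\right)^{2} = \left(O + O \left(3 + 2 O\right)\right)^{2}$)
$K{\left(592 \right)} + b = 4 \cdot 592^{2} \left(2 + 592\right)^{2} - 368498 = 4 \cdot 350464 \cdot 594^{2} - 368498 = 4 \cdot 350464 \cdot 352836 - 368498 = 494625263616 - 368498 = 494624895118$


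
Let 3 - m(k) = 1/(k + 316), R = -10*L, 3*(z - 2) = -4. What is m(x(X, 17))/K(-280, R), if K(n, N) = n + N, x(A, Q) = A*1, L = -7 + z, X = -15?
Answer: -1353/97825 ≈ -0.013831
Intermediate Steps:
z = ⅔ (z = 2 + (⅓)*(-4) = 2 - 4/3 = ⅔ ≈ 0.66667)
L = -19/3 (L = -7 + ⅔ = -19/3 ≈ -6.3333)
x(A, Q) = A
R = 190/3 (R = -10*(-19/3) = 190/3 ≈ 63.333)
m(k) = 3 - 1/(316 + k) (m(k) = 3 - 1/(k + 316) = 3 - 1/(316 + k))
K(n, N) = N + n
m(x(X, 17))/K(-280, R) = ((947 + 3*(-15))/(316 - 15))/(190/3 - 280) = ((947 - 45)/301)/(-650/3) = ((1/301)*902)*(-3/650) = (902/301)*(-3/650) = -1353/97825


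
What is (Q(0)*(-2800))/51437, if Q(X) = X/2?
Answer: 0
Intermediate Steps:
Q(X) = X/2 (Q(X) = X*(½) = X/2)
(Q(0)*(-2800))/51437 = (((½)*0)*(-2800))/51437 = (0*(-2800))*(1/51437) = 0*(1/51437) = 0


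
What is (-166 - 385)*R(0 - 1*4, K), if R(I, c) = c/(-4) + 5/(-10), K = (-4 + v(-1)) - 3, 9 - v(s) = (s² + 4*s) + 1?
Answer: 1653/2 ≈ 826.50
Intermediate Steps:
v(s) = 8 - s² - 4*s (v(s) = 9 - ((s² + 4*s) + 1) = 9 - (1 + s² + 4*s) = 9 + (-1 - s² - 4*s) = 8 - s² - 4*s)
K = 4 (K = (-4 + (8 - 1*(-1)² - 4*(-1))) - 3 = (-4 + (8 - 1*1 + 4)) - 3 = (-4 + (8 - 1 + 4)) - 3 = (-4 + 11) - 3 = 7 - 3 = 4)
R(I, c) = -½ - c/4 (R(I, c) = c*(-¼) + 5*(-⅒) = -c/4 - ½ = -½ - c/4)
(-166 - 385)*R(0 - 1*4, K) = (-166 - 385)*(-½ - ¼*4) = -551*(-½ - 1) = -551*(-3/2) = 1653/2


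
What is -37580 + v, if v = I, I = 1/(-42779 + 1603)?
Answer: -1547394081/41176 ≈ -37580.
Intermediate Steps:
I = -1/41176 (I = 1/(-41176) = -1/41176 ≈ -2.4286e-5)
v = -1/41176 ≈ -2.4286e-5
-37580 + v = -37580 - 1/41176 = -1547394081/41176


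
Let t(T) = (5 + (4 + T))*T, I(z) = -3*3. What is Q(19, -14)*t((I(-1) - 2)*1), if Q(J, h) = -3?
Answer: -66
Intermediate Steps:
I(z) = -9
t(T) = T*(9 + T) (t(T) = (9 + T)*T = T*(9 + T))
Q(19, -14)*t((I(-1) - 2)*1) = -3*(-9 - 2)*1*(9 + (-9 - 2)*1) = -3*(-11*1)*(9 - 11*1) = -(-33)*(9 - 11) = -(-33)*(-2) = -3*22 = -66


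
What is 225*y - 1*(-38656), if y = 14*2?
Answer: 44956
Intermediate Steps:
y = 28
225*y - 1*(-38656) = 225*28 - 1*(-38656) = 6300 + 38656 = 44956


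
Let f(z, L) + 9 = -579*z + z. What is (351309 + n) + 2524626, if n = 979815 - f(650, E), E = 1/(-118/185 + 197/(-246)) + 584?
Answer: 4231459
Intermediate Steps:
E = 38190722/65473 (E = 1/(-118*1/185 + 197*(-1/246)) + 584 = 1/(-118/185 - 197/246) + 584 = 1/(-65473/45510) + 584 = -45510/65473 + 584 = 38190722/65473 ≈ 583.30)
f(z, L) = -9 - 578*z (f(z, L) = -9 + (-579*z + z) = -9 - 578*z)
n = 1355524 (n = 979815 - (-9 - 578*650) = 979815 - (-9 - 375700) = 979815 - 1*(-375709) = 979815 + 375709 = 1355524)
(351309 + n) + 2524626 = (351309 + 1355524) + 2524626 = 1706833 + 2524626 = 4231459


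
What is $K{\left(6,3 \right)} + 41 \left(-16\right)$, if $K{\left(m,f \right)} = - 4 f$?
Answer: $-668$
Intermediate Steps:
$K{\left(6,3 \right)} + 41 \left(-16\right) = \left(-4\right) 3 + 41 \left(-16\right) = -12 - 656 = -668$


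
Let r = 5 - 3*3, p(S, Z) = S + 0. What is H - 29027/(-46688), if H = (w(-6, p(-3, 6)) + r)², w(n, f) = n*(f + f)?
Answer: 47837539/46688 ≈ 1024.6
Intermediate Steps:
p(S, Z) = S
w(n, f) = 2*f*n (w(n, f) = n*(2*f) = 2*f*n)
r = -4 (r = 5 - 9 = -4)
H = 1024 (H = (2*(-3)*(-6) - 4)² = (36 - 4)² = 32² = 1024)
H - 29027/(-46688) = 1024 - 29027/(-46688) = 1024 - 29027*(-1)/46688 = 1024 - 1*(-29027/46688) = 1024 + 29027/46688 = 47837539/46688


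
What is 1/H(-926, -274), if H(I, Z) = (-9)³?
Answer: -1/729 ≈ -0.0013717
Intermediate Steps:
H(I, Z) = -729
1/H(-926, -274) = 1/(-729) = -1/729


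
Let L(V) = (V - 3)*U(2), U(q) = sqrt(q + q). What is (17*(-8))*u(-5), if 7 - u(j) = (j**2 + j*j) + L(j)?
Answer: 3672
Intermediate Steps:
U(q) = sqrt(2)*sqrt(q) (U(q) = sqrt(2*q) = sqrt(2)*sqrt(q))
L(V) = -6 + 2*V (L(V) = (V - 3)*(sqrt(2)*sqrt(2)) = (-3 + V)*2 = -6 + 2*V)
u(j) = 13 - 2*j - 2*j**2 (u(j) = 7 - ((j**2 + j*j) + (-6 + 2*j)) = 7 - ((j**2 + j**2) + (-6 + 2*j)) = 7 - (2*j**2 + (-6 + 2*j)) = 7 - (-6 + 2*j + 2*j**2) = 7 + (6 - 2*j - 2*j**2) = 13 - 2*j - 2*j**2)
(17*(-8))*u(-5) = (17*(-8))*(13 - 2*(-5) - 2*(-5)**2) = -136*(13 + 10 - 2*25) = -136*(13 + 10 - 50) = -136*(-27) = 3672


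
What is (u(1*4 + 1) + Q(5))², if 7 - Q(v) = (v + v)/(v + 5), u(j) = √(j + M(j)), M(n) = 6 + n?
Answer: 100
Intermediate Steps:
u(j) = √(6 + 2*j) (u(j) = √(j + (6 + j)) = √(6 + 2*j))
Q(v) = 7 - 2*v/(5 + v) (Q(v) = 7 - (v + v)/(v + 5) = 7 - 2*v/(5 + v))
(u(1*4 + 1) + Q(5))² = (√(6 + 2*(1*4 + 1)) + 5*(7 + 5)/(5 + 5))² = (√(6 + 2*(4 + 1)) + 5*12/10)² = (√(6 + 2*5) + 5*(⅒)*12)² = (√(6 + 10) + 6)² = (√16 + 6)² = (4 + 6)² = 10² = 100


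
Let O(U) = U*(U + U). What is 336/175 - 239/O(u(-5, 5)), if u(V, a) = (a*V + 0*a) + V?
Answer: 3217/1800 ≈ 1.7872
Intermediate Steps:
u(V, a) = V + V*a (u(V, a) = (V*a + 0) + V = V*a + V = V + V*a)
O(U) = 2*U² (O(U) = U*(2*U) = 2*U²)
336/175 - 239/O(u(-5, 5)) = 336/175 - 239*1/(50*(1 + 5)²) = 336*(1/175) - 239/(2*(-5*6)²) = 48/25 - 239/(2*(-30)²) = 48/25 - 239/(2*900) = 48/25 - 239/1800 = 3217/1800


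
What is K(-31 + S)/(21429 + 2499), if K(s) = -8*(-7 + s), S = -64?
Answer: 34/997 ≈ 0.034102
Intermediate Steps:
K(s) = 56 - 8*s
K(-31 + S)/(21429 + 2499) = (56 - 8*(-31 - 64))/(21429 + 2499) = (56 - 8*(-95))/23928 = (56 + 760)*(1/23928) = 816*(1/23928) = 34/997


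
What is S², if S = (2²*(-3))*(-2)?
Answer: 576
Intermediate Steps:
S = 24 (S = (4*(-3))*(-2) = -12*(-2) = 24)
S² = 24² = 576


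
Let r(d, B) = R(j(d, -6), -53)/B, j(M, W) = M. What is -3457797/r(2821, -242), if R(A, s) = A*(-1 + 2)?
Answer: 119540982/403 ≈ 2.9663e+5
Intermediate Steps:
R(A, s) = A (R(A, s) = A*1 = A)
r(d, B) = d/B
-3457797/r(2821, -242) = -3457797/(2821/(-242)) = -3457797/(2821*(-1/242)) = -3457797/(-2821/242) = -3457797*(-242/2821) = 119540982/403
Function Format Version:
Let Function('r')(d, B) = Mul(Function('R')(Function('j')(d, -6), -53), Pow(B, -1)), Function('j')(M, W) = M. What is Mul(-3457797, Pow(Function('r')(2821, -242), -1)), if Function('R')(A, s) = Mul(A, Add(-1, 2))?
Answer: Rational(119540982, 403) ≈ 2.9663e+5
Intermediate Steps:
Function('R')(A, s) = A (Function('R')(A, s) = Mul(A, 1) = A)
Function('r')(d, B) = Mul(d, Pow(B, -1))
Mul(-3457797, Pow(Function('r')(2821, -242), -1)) = Mul(-3457797, Pow(Mul(2821, Pow(-242, -1)), -1)) = Mul(-3457797, Pow(Mul(2821, Rational(-1, 242)), -1)) = Mul(-3457797, Pow(Rational(-2821, 242), -1)) = Mul(-3457797, Rational(-242, 2821)) = Rational(119540982, 403)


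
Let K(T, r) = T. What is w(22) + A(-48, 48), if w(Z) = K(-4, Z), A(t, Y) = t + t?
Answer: -100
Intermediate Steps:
A(t, Y) = 2*t
w(Z) = -4
w(22) + A(-48, 48) = -4 + 2*(-48) = -4 - 96 = -100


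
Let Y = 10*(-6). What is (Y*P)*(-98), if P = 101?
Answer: 593880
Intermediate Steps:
Y = -60
(Y*P)*(-98) = -60*101*(-98) = -6060*(-98) = 593880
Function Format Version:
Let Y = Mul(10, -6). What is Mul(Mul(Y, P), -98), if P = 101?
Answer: 593880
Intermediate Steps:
Y = -60
Mul(Mul(Y, P), -98) = Mul(Mul(-60, 101), -98) = Mul(-6060, -98) = 593880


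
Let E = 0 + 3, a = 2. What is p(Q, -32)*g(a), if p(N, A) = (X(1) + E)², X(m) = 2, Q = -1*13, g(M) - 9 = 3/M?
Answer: 525/2 ≈ 262.50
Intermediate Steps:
g(M) = 9 + 3/M
E = 3
Q = -13
p(N, A) = 25 (p(N, A) = (2 + 3)² = 5² = 25)
p(Q, -32)*g(a) = 25*(9 + 3/2) = 25*(21/2) = 525/2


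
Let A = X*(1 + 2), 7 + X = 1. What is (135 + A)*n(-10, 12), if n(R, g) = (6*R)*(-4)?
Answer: 28080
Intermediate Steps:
X = -6 (X = -7 + 1 = -6)
n(R, g) = -24*R
A = -18 (A = -6*(1 + 2) = -6*3 = -18)
(135 + A)*n(-10, 12) = (135 - 18)*(-24*(-10)) = 117*240 = 28080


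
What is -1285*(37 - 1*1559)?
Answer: 1955770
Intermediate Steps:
-1285*(37 - 1*1559) = -1285*(37 - 1559) = -1285*(-1522) = 1955770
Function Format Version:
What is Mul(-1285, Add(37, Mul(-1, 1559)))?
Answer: 1955770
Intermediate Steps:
Mul(-1285, Add(37, Mul(-1, 1559))) = Mul(-1285, Add(37, -1559)) = Mul(-1285, -1522) = 1955770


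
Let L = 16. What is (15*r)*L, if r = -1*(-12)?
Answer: 2880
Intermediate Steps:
r = 12
(15*r)*L = (15*12)*16 = 180*16 = 2880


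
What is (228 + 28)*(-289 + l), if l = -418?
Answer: -180992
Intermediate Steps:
(228 + 28)*(-289 + l) = (228 + 28)*(-289 - 418) = 256*(-707) = -180992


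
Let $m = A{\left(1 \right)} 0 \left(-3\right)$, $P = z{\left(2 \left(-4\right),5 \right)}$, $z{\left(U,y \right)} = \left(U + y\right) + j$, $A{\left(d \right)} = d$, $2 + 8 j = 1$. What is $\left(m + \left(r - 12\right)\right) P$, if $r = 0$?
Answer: $\frac{75}{2} \approx 37.5$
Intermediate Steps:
$j = - \frac{1}{8}$ ($j = - \frac{1}{4} + \frac{1}{8} \cdot 1 = - \frac{1}{4} + \frac{1}{8} = - \frac{1}{8} \approx -0.125$)
$z{\left(U,y \right)} = - \frac{1}{8} + U + y$ ($z{\left(U,y \right)} = \left(U + y\right) - \frac{1}{8} = - \frac{1}{8} + U + y$)
$P = - \frac{25}{8}$ ($P = - \frac{1}{8} + 2 \left(-4\right) + 5 = - \frac{1}{8} - 8 + 5 = - \frac{25}{8} \approx -3.125$)
$m = 0$ ($m = 1 \cdot 0 \left(-3\right) = 0 \left(-3\right) = 0$)
$\left(m + \left(r - 12\right)\right) P = \left(0 + \left(0 - 12\right)\right) \left(- \frac{25}{8}\right) = \left(0 - 12\right) \left(- \frac{25}{8}\right) = \left(-12\right) \left(- \frac{25}{8}\right) = \frac{75}{2}$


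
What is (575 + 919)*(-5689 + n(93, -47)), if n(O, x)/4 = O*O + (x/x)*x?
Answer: 42906186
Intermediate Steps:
n(O, x) = 4*x + 4*O² (n(O, x) = 4*(O*O + (x/x)*x) = 4*(O² + 1*x) = 4*(O² + x) = 4*(x + O²) = 4*x + 4*O²)
(575 + 919)*(-5689 + n(93, -47)) = (575 + 919)*(-5689 + (4*(-47) + 4*93²)) = 1494*(-5689 + (-188 + 4*8649)) = 1494*(-5689 + (-188 + 34596)) = 1494*(-5689 + 34408) = 1494*28719 = 42906186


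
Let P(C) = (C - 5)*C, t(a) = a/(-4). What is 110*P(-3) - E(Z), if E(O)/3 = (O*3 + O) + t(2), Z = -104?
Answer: 7779/2 ≈ 3889.5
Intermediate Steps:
t(a) = -a/4 (t(a) = a*(-1/4) = -a/4)
P(C) = C*(-5 + C) (P(C) = (-5 + C)*C = C*(-5 + C))
E(O) = -3/2 + 12*O (E(O) = 3*((O*3 + O) - 1/4*2) = 3*((3*O + O) - 1/2) = 3*(4*O - 1/2) = 3*(-1/2 + 4*O) = -3/2 + 12*O)
110*P(-3) - E(Z) = 110*(-3*(-5 - 3)) - (-3/2 + 12*(-104)) = 110*(-3*(-8)) - (-3/2 - 1248) = 110*24 - 1*(-2499/2) = 2640 + 2499/2 = 7779/2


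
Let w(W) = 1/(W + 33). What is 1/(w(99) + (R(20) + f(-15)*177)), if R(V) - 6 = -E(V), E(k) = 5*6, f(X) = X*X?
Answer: 132/5253733 ≈ 2.5125e-5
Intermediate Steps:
f(X) = X²
E(k) = 30
R(V) = -24 (R(V) = 6 - 1*30 = 6 - 30 = -24)
w(W) = 1/(33 + W)
1/(w(99) + (R(20) + f(-15)*177)) = 1/(1/(33 + 99) + (-24 + (-15)²*177)) = 1/(1/132 + (-24 + 225*177)) = 1/(1/132 + (-24 + 39825)) = 1/(1/132 + 39801) = 1/(5253733/132) = 132/5253733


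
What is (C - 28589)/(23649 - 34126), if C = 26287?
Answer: 2302/10477 ≈ 0.21972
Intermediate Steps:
(C - 28589)/(23649 - 34126) = (26287 - 28589)/(23649 - 34126) = -2302/(-10477) = -2302*(-1/10477) = 2302/10477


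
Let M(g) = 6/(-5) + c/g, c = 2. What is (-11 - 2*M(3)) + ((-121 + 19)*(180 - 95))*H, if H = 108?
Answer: -14045549/15 ≈ -9.3637e+5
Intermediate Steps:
M(g) = -6/5 + 2/g (M(g) = 6/(-5) + 2/g = 6*(-⅕) + 2/g = -6/5 + 2/g)
(-11 - 2*M(3)) + ((-121 + 19)*(180 - 95))*H = (-11 - 2*(-6/5 + 2/3)) + ((-121 + 19)*(180 - 95))*108 = (-11 - 2*(-6/5 + 2*(⅓))) - 102*85*108 = (-11 - 2*(-6/5 + ⅔)) - 8670*108 = (-11 - 2*(-8/15)) - 936360 = (-11 + 16/15) - 936360 = -149/15 - 936360 = -14045549/15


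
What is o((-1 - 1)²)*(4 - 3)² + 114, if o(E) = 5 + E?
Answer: 123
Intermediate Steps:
o((-1 - 1)²)*(4 - 3)² + 114 = (5 + (-1 - 1)²)*(4 - 3)² + 114 = (5 + (-2)²)*1² + 114 = (5 + 4)*1 + 114 = 9*1 + 114 = 9 + 114 = 123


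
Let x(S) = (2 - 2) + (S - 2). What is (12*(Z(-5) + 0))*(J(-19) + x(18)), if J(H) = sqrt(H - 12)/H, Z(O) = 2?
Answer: 384 - 24*I*sqrt(31)/19 ≈ 384.0 - 7.033*I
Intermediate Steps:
J(H) = sqrt(-12 + H)/H
x(S) = -2 + S (x(S) = 0 + (-2 + S) = -2 + S)
(12*(Z(-5) + 0))*(J(-19) + x(18)) = (12*(2 + 0))*(sqrt(-12 - 19)/(-19) + (-2 + 18)) = (12*2)*(-I*sqrt(31)/19 + 16) = 24*(-I*sqrt(31)/19 + 16) = 24*(16 - I*sqrt(31)/19) = 384 - 24*I*sqrt(31)/19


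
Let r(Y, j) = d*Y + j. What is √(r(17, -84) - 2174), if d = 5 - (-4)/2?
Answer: I*√2139 ≈ 46.249*I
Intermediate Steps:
d = 7 (d = 5 - (-4)/2 = 5 - 1*(-2) = 5 + 2 = 7)
r(Y, j) = j + 7*Y (r(Y, j) = 7*Y + j = j + 7*Y)
√(r(17, -84) - 2174) = √((-84 + 7*17) - 2174) = √((-84 + 119) - 2174) = √(35 - 2174) = √(-2139) = I*√2139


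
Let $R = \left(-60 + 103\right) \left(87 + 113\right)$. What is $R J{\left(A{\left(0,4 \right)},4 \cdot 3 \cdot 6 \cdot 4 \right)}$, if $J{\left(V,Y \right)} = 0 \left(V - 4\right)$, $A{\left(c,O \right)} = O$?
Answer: $0$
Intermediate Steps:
$J{\left(V,Y \right)} = 0$ ($J{\left(V,Y \right)} = 0 \left(-4 + V\right) = 0$)
$R = 8600$ ($R = 43 \cdot 200 = 8600$)
$R J{\left(A{\left(0,4 \right)},4 \cdot 3 \cdot 6 \cdot 4 \right)} = 8600 \cdot 0 = 0$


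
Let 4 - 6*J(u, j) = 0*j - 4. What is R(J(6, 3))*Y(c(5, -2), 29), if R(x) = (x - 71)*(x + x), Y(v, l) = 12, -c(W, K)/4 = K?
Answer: -6688/3 ≈ -2229.3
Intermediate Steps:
c(W, K) = -4*K
J(u, j) = 4/3 (J(u, j) = ⅔ - (0*j - 4)/6 = ⅔ - (0 - 4)/6 = ⅔ - ⅙*(-4) = ⅔ + ⅔ = 4/3)
R(x) = 2*x*(-71 + x) (R(x) = (-71 + x)*(2*x) = 2*x*(-71 + x))
R(J(6, 3))*Y(c(5, -2), 29) = (2*(4/3)*(-71 + 4/3))*12 = (2*(4/3)*(-209/3))*12 = -1672/9*12 = -6688/3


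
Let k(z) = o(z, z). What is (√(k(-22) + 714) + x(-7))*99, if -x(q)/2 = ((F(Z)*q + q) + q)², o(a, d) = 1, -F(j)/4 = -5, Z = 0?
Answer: -4695768 + 99*√715 ≈ -4.6931e+6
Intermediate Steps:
F(j) = 20 (F(j) = -4*(-5) = 20)
k(z) = 1
x(q) = -968*q² (x(q) = -2*((20*q + q) + q)² = -2*(21*q + q)² = -2*484*q² = -968*q²)
(√(k(-22) + 714) + x(-7))*99 = (√(1 + 714) - 968*(-7)²)*99 = (√715 - 968*49)*99 = (√715 - 47432)*99 = (-47432 + √715)*99 = -4695768 + 99*√715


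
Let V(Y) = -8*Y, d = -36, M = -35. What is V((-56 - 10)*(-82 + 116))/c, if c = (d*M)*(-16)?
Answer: -187/210 ≈ -0.89048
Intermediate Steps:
c = -20160 (c = -36*(-35)*(-16) = 1260*(-16) = -20160)
V((-56 - 10)*(-82 + 116))/c = -8*(-56 - 10)*(-82 + 116)/(-20160) = -(-528)*34*(-1/20160) = -8*(-2244)*(-1/20160) = 17952*(-1/20160) = -187/210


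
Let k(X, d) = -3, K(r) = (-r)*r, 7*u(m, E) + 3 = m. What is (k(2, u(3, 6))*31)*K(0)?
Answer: 0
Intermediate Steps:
u(m, E) = -3/7 + m/7
K(r) = -r**2
(k(2, u(3, 6))*31)*K(0) = (-3*31)*(-1*0**2) = -(-93)*0 = -93*0 = 0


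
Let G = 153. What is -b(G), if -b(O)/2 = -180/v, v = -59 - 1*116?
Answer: 72/35 ≈ 2.0571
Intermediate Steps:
v = -175 (v = -59 - 116 = -175)
b(O) = -72/35 (b(O) = -(-360)/(-175) = -(-360)*(-1)/175 = -2*36/35 = -72/35)
-b(G) = -1*(-72/35) = 72/35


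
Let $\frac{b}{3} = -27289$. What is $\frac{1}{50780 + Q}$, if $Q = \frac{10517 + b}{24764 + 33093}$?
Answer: $\frac{57857}{2937907110} \approx 1.9693 \cdot 10^{-5}$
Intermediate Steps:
$b = -81867$ ($b = 3 \left(-27289\right) = -81867$)
$Q = - \frac{71350}{57857}$ ($Q = \frac{10517 - 81867}{24764 + 33093} = - \frac{71350}{57857} \approx -1.2332$)
$\frac{1}{50780 + Q} = \frac{1}{50780 - \frac{71350}{57857}} = \frac{1}{\frac{2937907110}{57857}} = \frac{57857}{2937907110}$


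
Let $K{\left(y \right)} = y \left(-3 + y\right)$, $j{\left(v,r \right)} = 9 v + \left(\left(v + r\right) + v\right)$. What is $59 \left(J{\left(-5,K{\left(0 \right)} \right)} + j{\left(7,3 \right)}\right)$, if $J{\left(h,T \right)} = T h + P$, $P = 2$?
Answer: $4838$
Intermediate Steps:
$j{\left(v,r \right)} = r + 11 v$ ($j{\left(v,r \right)} = 9 v + \left(\left(r + v\right) + v\right) = 9 v + \left(r + 2 v\right) = r + 11 v$)
$J{\left(h,T \right)} = 2 + T h$ ($J{\left(h,T \right)} = T h + 2 = 2 + T h$)
$59 \left(J{\left(-5,K{\left(0 \right)} \right)} + j{\left(7,3 \right)}\right) = 59 \left(\left(2 + 0 \left(-3 + 0\right) \left(-5\right)\right) + \left(3 + 11 \cdot 7\right)\right) = 59 \left(\left(2 + 0 \left(-3\right) \left(-5\right)\right) + \left(3 + 77\right)\right) = 59 \left(\left(2 + 0 \left(-5\right)\right) + 80\right) = 59 \left(\left(2 + 0\right) + 80\right) = 59 \left(2 + 80\right) = 59 \cdot 82 = 4838$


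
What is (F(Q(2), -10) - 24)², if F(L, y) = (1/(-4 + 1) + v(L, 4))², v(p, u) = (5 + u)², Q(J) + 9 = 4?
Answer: 3404489104/81 ≈ 4.2031e+7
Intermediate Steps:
Q(J) = -5 (Q(J) = -9 + 4 = -5)
F(L, y) = 58564/9 (F(L, y) = (1/(-4 + 1) + (5 + 4)²)² = (1/(-3) + 9²)² = (-⅓ + 81)² = (242/3)² = 58564/9)
(F(Q(2), -10) - 24)² = (58564/9 - 24)² = (58348/9)² = 3404489104/81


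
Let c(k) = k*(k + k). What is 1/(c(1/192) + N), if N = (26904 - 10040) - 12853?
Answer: 18432/73930753 ≈ 0.00024931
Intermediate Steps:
c(k) = 2*k**2 (c(k) = k*(2*k) = 2*k**2)
N = 4011 (N = 16864 - 12853 = 4011)
1/(c(1/192) + N) = 1/(2*(1/192)**2 + 4011) = 1/(2*(1/36864) + 4011) = 1/(1/18432 + 4011) = 1/(73930753/18432) = 18432/73930753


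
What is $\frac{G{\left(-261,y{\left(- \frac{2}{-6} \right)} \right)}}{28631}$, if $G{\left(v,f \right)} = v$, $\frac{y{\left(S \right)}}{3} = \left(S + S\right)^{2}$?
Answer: $- \frac{261}{28631} \approx -0.009116$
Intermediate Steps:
$y{\left(S \right)} = 12 S^{2}$ ($y{\left(S \right)} = 3 \left(S + S\right)^{2} = 3 \left(2 S\right)^{2} = 3 \cdot 4 S^{2} = 12 S^{2}$)
$\frac{G{\left(-261,y{\left(- \frac{2}{-6} \right)} \right)}}{28631} = - \frac{261}{28631}$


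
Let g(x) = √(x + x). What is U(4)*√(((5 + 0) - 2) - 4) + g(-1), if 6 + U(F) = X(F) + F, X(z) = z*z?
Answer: I*(14 + √2) ≈ 15.414*I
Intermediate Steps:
g(x) = √2*√x (g(x) = √(2*x) = √2*√x)
X(z) = z²
U(F) = -6 + F + F² (U(F) = -6 + (F² + F) = -6 + (F + F²) = -6 + F + F²)
U(4)*√(((5 + 0) - 2) - 4) + g(-1) = (-6 + 4 + 4²)*√(((5 + 0) - 2) - 4) + √2*√(-1) = (-6 + 4 + 16)*√((5 - 2) - 4) + √2*I = 14*√(3 - 4) + I*√2 = 14*√(-1) + I*√2 = 14*I + I*√2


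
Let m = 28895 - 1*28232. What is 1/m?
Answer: 1/663 ≈ 0.0015083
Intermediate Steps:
m = 663 (m = 28895 - 28232 = 663)
1/m = 1/663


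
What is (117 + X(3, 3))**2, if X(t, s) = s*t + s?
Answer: 16641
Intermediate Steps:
X(t, s) = s + s*t
(117 + X(3, 3))**2 = (117 + 3*(1 + 3))**2 = (117 + 3*4)**2 = (117 + 12)**2 = 129**2 = 16641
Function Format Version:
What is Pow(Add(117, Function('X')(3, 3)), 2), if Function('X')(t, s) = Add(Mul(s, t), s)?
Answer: 16641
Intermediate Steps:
Function('X')(t, s) = Add(s, Mul(s, t))
Pow(Add(117, Function('X')(3, 3)), 2) = Pow(Add(117, Mul(3, Add(1, 3))), 2) = Pow(Add(117, Mul(3, 4)), 2) = Pow(Add(117, 12), 2) = Pow(129, 2) = 16641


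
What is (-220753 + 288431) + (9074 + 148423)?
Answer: 225175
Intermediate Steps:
(-220753 + 288431) + (9074 + 148423) = 67678 + 157497 = 225175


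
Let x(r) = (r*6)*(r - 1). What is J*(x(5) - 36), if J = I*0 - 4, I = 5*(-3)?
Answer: -336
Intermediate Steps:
I = -15
x(r) = 6*r*(-1 + r) (x(r) = (6*r)*(-1 + r) = 6*r*(-1 + r))
J = -4 (J = -15*0 - 4 = 0 - 4 = -4)
J*(x(5) - 36) = -4*(6*5*(-1 + 5) - 36) = -4*(6*5*4 - 36) = -4*(120 - 36) = -4*84 = -336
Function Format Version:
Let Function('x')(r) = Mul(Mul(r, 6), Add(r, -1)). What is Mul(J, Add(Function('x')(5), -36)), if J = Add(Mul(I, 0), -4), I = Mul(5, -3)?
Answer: -336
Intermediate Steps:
I = -15
Function('x')(r) = Mul(6, r, Add(-1, r)) (Function('x')(r) = Mul(Mul(6, r), Add(-1, r)) = Mul(6, r, Add(-1, r)))
J = -4 (J = Add(Mul(-15, 0), -4) = Add(0, -4) = -4)
Mul(J, Add(Function('x')(5), -36)) = Mul(-4, Add(Mul(6, 5, Add(-1, 5)), -36)) = Mul(-4, Add(Mul(6, 5, 4), -36)) = Mul(-4, Add(120, -36)) = Mul(-4, 84) = -336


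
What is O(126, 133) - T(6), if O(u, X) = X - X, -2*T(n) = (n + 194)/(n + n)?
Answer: 25/3 ≈ 8.3333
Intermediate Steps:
T(n) = -(194 + n)/(4*n) (T(n) = -(n + 194)/(2*(n + n)) = -(194 + n)/(2*(2*n)) = -(194 + n)*1/(2*n)/2 = -(194 + n)/(4*n))
O(u, X) = 0
O(126, 133) - T(6) = 0 - (-194 - 1*6)/(4*6) = 0 - (-194 - 6)/(4*6) = 0 - (-200)/(4*6) = 0 - 1*(-25/3) = 0 + 25/3 = 25/3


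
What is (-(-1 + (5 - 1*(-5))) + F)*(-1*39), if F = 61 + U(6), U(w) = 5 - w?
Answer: -1989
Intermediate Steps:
F = 60 (F = 61 + (5 - 1*6) = 61 + (5 - 6) = 61 - 1 = 60)
(-(-1 + (5 - 1*(-5))) + F)*(-1*39) = (-(-1 + (5 - 1*(-5))) + 60)*(-1*39) = (-(-1 + (5 + 5)) + 60)*(-39) = (-(-1 + 10) + 60)*(-39) = (-1*9 + 60)*(-39) = (-9 + 60)*(-39) = 51*(-39) = -1989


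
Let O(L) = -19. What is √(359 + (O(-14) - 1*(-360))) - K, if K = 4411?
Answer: -4411 + 10*√7 ≈ -4384.5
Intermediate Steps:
√(359 + (O(-14) - 1*(-360))) - K = √(359 + (-19 - 1*(-360))) - 1*4411 = √(359 + (-19 + 360)) - 4411 = √(359 + 341) - 4411 = √700 - 4411 = 10*√7 - 4411 = -4411 + 10*√7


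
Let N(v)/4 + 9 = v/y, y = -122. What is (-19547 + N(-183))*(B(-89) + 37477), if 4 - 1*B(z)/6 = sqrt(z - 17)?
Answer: -734157077 + 117462*I*sqrt(106) ≈ -7.3416e+8 + 1.2093e+6*I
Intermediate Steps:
B(z) = 24 - 6*sqrt(-17 + z) (B(z) = 24 - 6*sqrt(z - 17) = 24 - 6*sqrt(-17 + z))
N(v) = -36 - 2*v/61 (N(v) = -36 + 4*(v/(-122)) = -36 + 4*(v*(-1/122)) = -36 + 4*(-v/122) = -36 - 2*v/61)
(-19547 + N(-183))*(B(-89) + 37477) = (-19547 + (-36 - 2/61*(-183)))*((24 - 6*sqrt(-17 - 89)) + 37477) = (-19547 + (-36 + 6))*((24 - 6*I*sqrt(106)) + 37477) = (-19547 - 30)*((24 - 6*I*sqrt(106)) + 37477) = -19577*((24 - 6*I*sqrt(106)) + 37477) = -19577*(37501 - 6*I*sqrt(106)) = -734157077 + 117462*I*sqrt(106)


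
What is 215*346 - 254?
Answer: 74136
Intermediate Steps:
215*346 - 254 = 74390 - 254 = 74136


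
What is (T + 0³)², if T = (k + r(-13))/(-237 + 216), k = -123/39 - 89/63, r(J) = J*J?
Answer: 18136278241/295805601 ≈ 61.311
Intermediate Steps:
r(J) = J²
k = -3740/819 (k = -123*1/39 - 89*1/63 = -41/13 - 89/63 = -3740/819 ≈ -4.5665)
T = -134671/17199 (T = (-3740/819 + (-13)²)/(-237 + 216) = (-3740/819 + 169)/(-21) = (134671/819)*(-1/21) = -134671/17199 ≈ -7.8302)
(T + 0³)² = (-134671/17199 + 0³)² = (-134671/17199 + 0)² = (-134671/17199)² = 18136278241/295805601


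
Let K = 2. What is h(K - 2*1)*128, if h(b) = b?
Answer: 0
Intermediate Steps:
h(K - 2*1)*128 = (2 - 2*1)*128 = (2 - 2)*128 = 0*128 = 0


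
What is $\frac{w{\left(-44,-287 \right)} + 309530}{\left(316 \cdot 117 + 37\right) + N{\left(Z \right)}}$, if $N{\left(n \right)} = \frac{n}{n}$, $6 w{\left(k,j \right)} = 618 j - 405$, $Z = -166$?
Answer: $\frac{559803}{74020} \approx 7.5629$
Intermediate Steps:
$w{\left(k,j \right)} = - \frac{135}{2} + 103 j$ ($w{\left(k,j \right)} = \frac{618 j - 405}{6} = \frac{-405 + 618 j}{6} = - \frac{135}{2} + 103 j$)
$N{\left(n \right)} = 1$
$\frac{w{\left(-44,-287 \right)} + 309530}{\left(316 \cdot 117 + 37\right) + N{\left(Z \right)}} = \frac{\left(- \frac{135}{2} + 103 \left(-287\right)\right) + 309530}{\left(316 \cdot 117 + 37\right) + 1} = \frac{\left(- \frac{135}{2} - 29561\right) + 309530}{\left(36972 + 37\right) + 1} = \frac{- \frac{59257}{2} + 309530}{37009 + 1} = \frac{559803}{2 \cdot 37010} = \frac{559803}{2} \cdot \frac{1}{37010} = \frac{559803}{74020}$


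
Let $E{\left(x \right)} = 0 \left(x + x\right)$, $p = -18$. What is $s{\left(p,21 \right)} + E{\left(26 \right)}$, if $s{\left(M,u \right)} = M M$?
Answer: $324$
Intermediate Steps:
$s{\left(M,u \right)} = M^{2}$
$E{\left(x \right)} = 0$ ($E{\left(x \right)} = 0 \cdot 2 x = 0$)
$s{\left(p,21 \right)} + E{\left(26 \right)} = \left(-18\right)^{2} + 0 = 324 + 0 = 324$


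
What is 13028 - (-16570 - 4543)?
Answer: 34141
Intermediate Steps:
13028 - (-16570 - 4543) = 13028 - 1*(-21113) = 13028 + 21113 = 34141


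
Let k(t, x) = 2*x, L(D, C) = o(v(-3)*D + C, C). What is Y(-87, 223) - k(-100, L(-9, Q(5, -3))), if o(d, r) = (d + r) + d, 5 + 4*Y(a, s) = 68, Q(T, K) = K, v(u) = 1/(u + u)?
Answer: 111/4 ≈ 27.750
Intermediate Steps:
v(u) = 1/(2*u)
Y(a, s) = 63/4 (Y(a, s) = -5/4 + (1/4)*68 = -5/4 + 17 = 63/4)
o(d, r) = r + 2*d
L(D, C) = 3*C - D/3 (L(D, C) = C + 2*(((1/2)/(-3))*D + C) = C + 2*(((1/2)*(-1/3))*D + C) = C + 2*(-D/6 + C) = C + 2*(C - D/6) = C + (2*C - D/3) = 3*C - D/3)
Y(-87, 223) - k(-100, L(-9, Q(5, -3))) = 63/4 - 2*(3*(-3) - 1/3*(-9)) = 63/4 - 2*(-9 + 3) = 63/4 - 2*(-6) = 63/4 - 1*(-12) = 63/4 + 12 = 111/4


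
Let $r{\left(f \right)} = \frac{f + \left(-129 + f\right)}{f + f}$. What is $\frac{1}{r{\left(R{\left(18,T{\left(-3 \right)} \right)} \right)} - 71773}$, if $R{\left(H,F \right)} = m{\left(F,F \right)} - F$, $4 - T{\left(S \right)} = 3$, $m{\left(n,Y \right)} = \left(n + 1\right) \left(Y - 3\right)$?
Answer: $- \frac{10}{717591} \approx -1.3936 \cdot 10^{-5}$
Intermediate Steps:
$m{\left(n,Y \right)} = \left(1 + n\right) \left(-3 + Y\right)$
$T{\left(S \right)} = 1$ ($T{\left(S \right)} = 4 - 3 = 1$)
$R{\left(H,F \right)} = -3 + F^{2} - 3 F$ ($R{\left(H,F \right)} = \left(-3 + F - 3 F + F F\right) - F = \left(-3 + F - 3 F + F^{2}\right) - F = \left(-3 + F^{2} - 2 F\right) - F = -3 + F^{2} - 3 F$)
$r{\left(f \right)} = \frac{-129 + 2 f}{2 f}$
$\frac{1}{r{\left(R{\left(18,T{\left(-3 \right)} \right)} \right)} - 71773} = \frac{1}{\frac{- \frac{129}{2} - \left(6 - 1\right)}{-3 + 1^{2} - 3} - 71773} = \frac{1}{\frac{- \frac{129}{2} - 5}{-3 + 1 - 3} - 71773} = \frac{1}{\frac{- \frac{129}{2} - 5}{-5} - 71773} = \frac{1}{\left(- \frac{1}{5}\right) \left(- \frac{139}{2}\right) - 71773} = \frac{1}{\frac{139}{10} - 71773} = \frac{1}{- \frac{717591}{10}} = - \frac{10}{717591}$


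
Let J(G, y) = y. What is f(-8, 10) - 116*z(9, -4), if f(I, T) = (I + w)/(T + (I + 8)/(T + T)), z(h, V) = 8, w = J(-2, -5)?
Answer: -9293/10 ≈ -929.30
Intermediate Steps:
w = -5
f(I, T) = (-5 + I)/(T + (8 + I)/(2*T)) (f(I, T) = (I - 5)/(T + (I + 8)/(T + T)) = (-5 + I)/(T + (8 + I)/((2*T))) = (-5 + I)/(T + (8 + I)*(1/(2*T))) = (-5 + I)/(T + (8 + I)/(2*T)))
f(-8, 10) - 116*z(9, -4) = 2*10*(-5 - 8)/(8 - 8 + 2*10**2) - 116*8 = 2*10*(-13)/(8 - 8 + 2*100) - 928 = 2*10*(-13)/(8 - 8 + 200) - 928 = 2*10*(-13)/200 - 928 = 2*10*(1/200)*(-13) - 928 = -13/10 - 928 = -9293/10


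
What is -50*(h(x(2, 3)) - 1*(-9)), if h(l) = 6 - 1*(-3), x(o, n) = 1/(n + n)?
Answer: -900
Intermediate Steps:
x(o, n) = 1/(2*n)
h(l) = 9 (h(l) = 6 + 3 = 9)
-50*(h(x(2, 3)) - 1*(-9)) = -50*(9 - 1*(-9)) = -50*(9 + 9) = -50*18 = -900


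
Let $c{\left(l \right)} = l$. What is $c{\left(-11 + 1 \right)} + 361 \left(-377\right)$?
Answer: $-136107$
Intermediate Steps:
$c{\left(-11 + 1 \right)} + 361 \left(-377\right) = \left(-11 + 1\right) + 361 \left(-377\right) = -10 - 136097 = -136107$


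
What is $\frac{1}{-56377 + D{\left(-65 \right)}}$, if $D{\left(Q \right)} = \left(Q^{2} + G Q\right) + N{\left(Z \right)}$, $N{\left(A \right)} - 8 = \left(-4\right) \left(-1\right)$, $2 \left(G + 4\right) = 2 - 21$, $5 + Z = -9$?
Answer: $- \frac{2}{102525} \approx -1.9507 \cdot 10^{-5}$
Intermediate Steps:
$Z = -14$ ($Z = -5 - 9 = -14$)
$G = - \frac{27}{2}$ ($G = -4 + \frac{2 - 21}{2} = -4 + \frac{1}{2} \left(-19\right) = -4 - \frac{19}{2} = - \frac{27}{2} \approx -13.5$)
$N{\left(A \right)} = 12$ ($N{\left(A \right)} = 8 - -4 = 8 + 4 = 12$)
$D{\left(Q \right)} = 12 + Q^{2} - \frac{27 Q}{2}$ ($D{\left(Q \right)} = \left(Q^{2} - \frac{27 Q}{2}\right) + 12 = 12 + Q^{2} - \frac{27 Q}{2}$)
$\frac{1}{-56377 + D{\left(-65 \right)}} = \frac{1}{-56377 + \left(12 + \left(-65\right)^{2} - - \frac{1755}{2}\right)} = \frac{1}{-56377 + \left(12 + 4225 + \frac{1755}{2}\right)} = \frac{1}{-56377 + \frac{10229}{2}} = \frac{1}{- \frac{102525}{2}} = - \frac{2}{102525}$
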